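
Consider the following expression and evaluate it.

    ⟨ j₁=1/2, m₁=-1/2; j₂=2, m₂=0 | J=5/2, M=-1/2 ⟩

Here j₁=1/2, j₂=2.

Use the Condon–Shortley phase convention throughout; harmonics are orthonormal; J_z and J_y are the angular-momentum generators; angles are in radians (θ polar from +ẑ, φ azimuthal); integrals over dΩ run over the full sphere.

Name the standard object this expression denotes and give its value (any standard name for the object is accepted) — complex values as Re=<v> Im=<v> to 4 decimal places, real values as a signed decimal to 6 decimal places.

This is a Clebsch–Gordan (vector-coupling) coefficient.
j₁+j₂−J=0  J+j₁−j₂=1  J−j₁+j₂=4  j₁+j₂+J+1=6
(j₁±m₁, j₂±m₂, J±M) = (0,1,2,2,2,3)
P² = 48/5
sum k=0..0:
  [0] +1/4 = 1/4
S = 1/4
C² = P²·S² = 3/5 ; C = +0.774597

Clebsch–Gordan coefficient, +√(3/5) ≈ +0.774597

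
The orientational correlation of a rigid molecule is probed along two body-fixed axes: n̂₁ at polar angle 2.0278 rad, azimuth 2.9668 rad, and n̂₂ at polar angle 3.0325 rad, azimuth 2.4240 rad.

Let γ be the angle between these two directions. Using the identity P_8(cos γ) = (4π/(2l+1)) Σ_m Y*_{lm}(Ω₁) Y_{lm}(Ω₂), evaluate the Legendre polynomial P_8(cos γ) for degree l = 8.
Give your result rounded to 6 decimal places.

-0.009575

Term-by-term m-sum for l=8 (normalisation 4π/17 = 0.739198):
  [-8]  conj(Y_{8,-8})(Ω₁) = (0.037196, -0.213543) ; Y_{8,-8}(Ω₂) = (0.000000, -0.000000) ; Δ = (-0.000000, -0.000000)
  [-7]  conj(Y_{8,-7})(Ω₁) = (0.145088, -0.400892) ; Y_{8,-7}(Ω₂) = (0.000000, -0.000000) ; Δ = (-0.000000, -0.000000)
  [-6]  conj(Y_{8,-6})(Ω₁) = (0.188266, -0.327263) ; Y_{8,-6}(Ω₂) = (-0.000003, -0.000008) ; Δ = (-0.000003, -0.000000)
  [-5]  conj(Y_{8,-5})(Ω₁) = (-0.010631, 0.012703) ; Y_{8,-5}(Ω₂) = (-0.000132, -0.000063) ; Δ = (0.000002, -0.000001)
  [-4]  conj(Y_{8,-4})(Ω₁) = (-0.268346, 0.225645) ; Y_{8,-4}(Ω₂) = (-0.001776, 0.000494) ; Δ = (0.000365, -0.000533)
  [-3]  conj(Y_{8,-3})(Ω₁) = (-0.140782, 0.081427) ; Y_{8,-3}(Ω₂) = (-0.009479, 0.014406) ; Δ = (0.000161, -0.002800)
  [-2]  conj(Y_{8,-2})(Ω₁) = (0.258581, -0.094268) ; Y_{8,-2}(Ω₂) = (0.015484, 0.113477) ; Δ = (0.014701, 0.027883)
  [-1]  conj(Y_{8,-1})(Ω₁) = (0.219230, -0.038715) ; Y_{8,-1}(Ω₂) = (0.364019, 0.317722) ; Δ = (0.092105, 0.055561)
  [+0]  conj(Y_{8,0})(Ω₁) = (-0.245576, -0.000000) ; Y_{8,0}(Ω₂) = (0.926859, 0.000000) ; Δ = (-0.227615, -0.000000)
  [+1]  conj(Y_{8,1})(Ω₁) = (-0.219230, -0.038715) ; Y_{8,1}(Ω₂) = (-0.364019, 0.317722) ; Δ = (0.092105, -0.055561)
  [+2]  conj(Y_{8,2})(Ω₁) = (0.258581, 0.094268) ; Y_{8,2}(Ω₂) = (0.015484, -0.113477) ; Δ = (0.014701, -0.027883)
  [+3]  conj(Y_{8,3})(Ω₁) = (0.140782, 0.081427) ; Y_{8,3}(Ω₂) = (0.009479, 0.014406) ; Δ = (0.000161, 0.002800)
  [+4]  conj(Y_{8,4})(Ω₁) = (-0.268346, -0.225645) ; Y_{8,4}(Ω₂) = (-0.001776, -0.000494) ; Δ = (0.000365, 0.000533)
  [+5]  conj(Y_{8,5})(Ω₁) = (0.010631, 0.012703) ; Y_{8,5}(Ω₂) = (0.000132, -0.000063) ; Δ = (0.000002, 0.000001)
  [+6]  conj(Y_{8,6})(Ω₁) = (0.188266, 0.327263) ; Y_{8,6}(Ω₂) = (-0.000003, 0.000008) ; Δ = (-0.000003, 0.000000)
  [+7]  conj(Y_{8,7})(Ω₁) = (-0.145088, -0.400892) ; Y_{8,7}(Ω₂) = (-0.000000, -0.000000) ; Δ = (-0.000000, 0.000000)
  [+8]  conj(Y_{8,8})(Ω₁) = (0.037196, 0.213543) ; Y_{8,8}(Ω₂) = (0.000000, 0.000000) ; Δ = (-0.000000, 0.000000)
Σ over m = (-0.012953, 0.000000); ×(4π/17) → (-0.009575, 0.000000). Real part: -0.009575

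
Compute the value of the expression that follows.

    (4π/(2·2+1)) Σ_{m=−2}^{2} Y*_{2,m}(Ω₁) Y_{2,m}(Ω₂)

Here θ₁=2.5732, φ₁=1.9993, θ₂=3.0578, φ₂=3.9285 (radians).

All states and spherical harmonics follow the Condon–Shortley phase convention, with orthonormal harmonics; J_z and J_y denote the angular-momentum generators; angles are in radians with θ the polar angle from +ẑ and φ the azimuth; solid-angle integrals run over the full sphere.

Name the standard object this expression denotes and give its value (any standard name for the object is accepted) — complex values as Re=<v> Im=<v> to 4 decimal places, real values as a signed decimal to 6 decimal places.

This sum is the spherical-harmonic addition theorem: it equals the Legendre polynomial P_l(cos γ) of the angle γ between the two directions.
Expand P_2 via completeness: Σ_{m} conj(Y_{2,m}) at Ω₁ times Y_{2,m} at Ω₂ —
  [-2]  conj(Y_{2,-2})(Ω₁) = (-0.073275, -0.084599) ; Y_{2,-2}(Ω₂) = (-0.000008, -0.002706) ; Δ = (-0.000228, 0.000199)
  [-1]  conj(Y_{2,-1})(Ω₁) = (0.145620, -0.318776) ; Y_{2,-1}(Ω₂) = (0.045491, -0.045629) ; Δ = (-0.007921, -0.021146)
  [+0]  conj(Y_{2,0})(Ω₁) = (0.356635, -0.000000) ; Y_{2,0}(Ω₂) = (0.624155, 0.000000) ; Δ = (0.222596, 0.000000)
  [+1]  conj(Y_{2,1})(Ω₁) = (-0.145620, -0.318776) ; Y_{2,1}(Ω₂) = (-0.045491, -0.045629) ; Δ = (-0.007921, 0.021146)
  [+2]  conj(Y_{2,2})(Ω₁) = (-0.073275, 0.084599) ; Y_{2,2}(Ω₂) = (-0.000008, 0.002706) ; Δ = (-0.000228, -0.000199)
Total Σ_m = (0.206298, -0.000000). Multiply by 2.513274: (0.518482, -0.000000). P_2(cos γ) = 0.518482

Legendre polynomial (addition theorem), +0.518482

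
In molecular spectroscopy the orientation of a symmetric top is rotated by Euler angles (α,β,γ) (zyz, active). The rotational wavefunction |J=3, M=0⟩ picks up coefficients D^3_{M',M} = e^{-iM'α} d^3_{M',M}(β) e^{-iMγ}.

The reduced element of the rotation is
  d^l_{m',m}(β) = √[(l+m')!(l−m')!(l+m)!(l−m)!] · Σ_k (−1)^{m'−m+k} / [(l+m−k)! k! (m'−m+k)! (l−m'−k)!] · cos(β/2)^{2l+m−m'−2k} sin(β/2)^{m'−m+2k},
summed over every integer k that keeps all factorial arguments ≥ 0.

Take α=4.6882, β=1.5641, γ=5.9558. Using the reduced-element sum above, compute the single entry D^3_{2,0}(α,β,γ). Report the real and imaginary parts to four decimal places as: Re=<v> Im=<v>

Split into d^3_{2,0}(β=1.5641) × two z-phases.
c=cos(1.564100/2)=0.709470, s=sin(1.564100/2)=0.704735; N=√[120·1·6·6]=65.726707
k∈{0,1} keeps every argument non-negative
  k=0: (−1)^2·65.7267/(12)·0.7095^4·0.7047^2 = +0.689207
  k=1: (−1)^3·65.7267/(12)·0.7095^2·0.7047^4 = -0.680038
d^3_{2,0}(1.5641) = +0.689207 -0.680038 = +0.009169
D = (-0.998830-0.048359i)·(+0.009169)·(+1.000000+0.000000i) = -0.009158-0.000443i

Re=-0.0092 Im=-0.0004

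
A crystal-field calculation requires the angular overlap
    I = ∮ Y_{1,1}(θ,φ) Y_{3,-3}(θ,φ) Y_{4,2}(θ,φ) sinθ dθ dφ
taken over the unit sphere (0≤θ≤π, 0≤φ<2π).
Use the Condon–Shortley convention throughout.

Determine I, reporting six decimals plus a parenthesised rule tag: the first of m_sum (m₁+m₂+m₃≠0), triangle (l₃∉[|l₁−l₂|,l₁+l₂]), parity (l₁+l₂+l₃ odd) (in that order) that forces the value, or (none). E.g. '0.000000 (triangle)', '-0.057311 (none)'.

Checks pass: Σm=0; 8 even; l₃=4∈[2,4].
(2·1+1)(2·3+1)(2·4+1) = 189
Δ: 0! 2! 6! / 9! → 1/252
sum: t=0:+1/36 = 1/36
3j²(1 3 4; 0 0 0) = Δ·Π!·Σ² = 4/63  (sign +1)
sum: t=0:+1/1440 = 1/1440
3j²(1 3 4; 1 -3 2) = Δ·Π!·Σ² = 1/252  (sign +1)
combine: 4πI² = 189·4/63·1/252 = 1/21
take √, sign +1: I = 0.06155813
No selection rule forces the value: the integral is nonzero (none).

0.061558 (none)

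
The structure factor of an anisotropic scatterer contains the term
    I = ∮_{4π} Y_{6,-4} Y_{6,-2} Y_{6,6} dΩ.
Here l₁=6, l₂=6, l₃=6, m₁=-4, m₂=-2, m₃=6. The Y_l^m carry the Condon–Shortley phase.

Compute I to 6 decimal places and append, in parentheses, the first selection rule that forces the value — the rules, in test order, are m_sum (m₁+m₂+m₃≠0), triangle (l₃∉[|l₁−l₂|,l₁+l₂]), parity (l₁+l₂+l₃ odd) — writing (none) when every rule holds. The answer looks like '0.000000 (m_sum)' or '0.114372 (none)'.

Checks pass: Σm=0; 18 even; l₃=6∈[0,12].
(2·6+1)(2·6+1)(2·6+1) = 2197
Δ: 6! 6! 6! / 19! → 1/325909584
sum: t=0:+1/373248000 t=1:−1/1728000 t=2:+1/110592 t=3:−1/46656 t=4:+1/110592 t=5:−1/1728000 t=6:+1/373248000 = -7/1555200
3j²(6 6 6; 0 0 0) = Δ·Π!·Σ² = 400/46189  (sign -1)
sum: t=4:+1/24883200 = 1/24883200
3j²(6 6 6; -4 -2 6) = Δ·Π!·Σ² = 70/4199  (sign +1)
combine: 4πI² = 2197·400/46189·70/4199 = 364000/1147619
take √, sign -1: I = -0.15887183
No selection rule forces the value: the integral is nonzero (none).

-0.158872 (none)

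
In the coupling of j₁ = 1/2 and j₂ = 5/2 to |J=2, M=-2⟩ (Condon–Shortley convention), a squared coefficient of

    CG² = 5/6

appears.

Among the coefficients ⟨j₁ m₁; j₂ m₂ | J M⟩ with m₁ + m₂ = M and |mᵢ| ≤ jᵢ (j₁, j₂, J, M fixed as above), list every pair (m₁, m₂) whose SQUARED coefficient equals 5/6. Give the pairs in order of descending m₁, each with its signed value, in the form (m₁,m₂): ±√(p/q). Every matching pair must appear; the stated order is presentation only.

Admissible pairs with m₁+m₂ = M = -2: (-1/2,-3/2), (1/2,-5/2)
  (m₁,m₂)=(1/2,-5/2): CG² = 5/6, CG = +√(5/6)   ← matches the target
  (m₁,m₂)=(-1/2,-3/2): CG² = 1/6, CG = −√(1/6)
Pairs with CG² = 5/6: (1/2,-5/2): +√(5/6)

(1/2,-5/2): +√(5/6)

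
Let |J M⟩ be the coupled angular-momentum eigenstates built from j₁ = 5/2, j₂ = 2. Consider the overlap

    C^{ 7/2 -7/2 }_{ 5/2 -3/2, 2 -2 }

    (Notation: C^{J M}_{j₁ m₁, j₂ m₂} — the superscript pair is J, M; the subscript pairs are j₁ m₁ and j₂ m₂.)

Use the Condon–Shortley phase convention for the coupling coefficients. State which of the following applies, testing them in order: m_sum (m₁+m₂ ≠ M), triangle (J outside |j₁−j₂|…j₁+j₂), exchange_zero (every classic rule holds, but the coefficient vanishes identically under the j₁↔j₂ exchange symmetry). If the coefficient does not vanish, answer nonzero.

nonzero

m-sum: m₁+m₂ = -3/2+(-2) = -7/2, M = -7/2  ✓
triangle: |j₁−j₂| = 1/2 ≤ J = 7/2 ≤ j₁+j₂ = 9/2  ✓
exchange: j₁≠j₂ or m₁≠m₂ — the exchange symmetry imposes no constraint here
value check: CG = +√(4/9) = +0.666667 ≠ 0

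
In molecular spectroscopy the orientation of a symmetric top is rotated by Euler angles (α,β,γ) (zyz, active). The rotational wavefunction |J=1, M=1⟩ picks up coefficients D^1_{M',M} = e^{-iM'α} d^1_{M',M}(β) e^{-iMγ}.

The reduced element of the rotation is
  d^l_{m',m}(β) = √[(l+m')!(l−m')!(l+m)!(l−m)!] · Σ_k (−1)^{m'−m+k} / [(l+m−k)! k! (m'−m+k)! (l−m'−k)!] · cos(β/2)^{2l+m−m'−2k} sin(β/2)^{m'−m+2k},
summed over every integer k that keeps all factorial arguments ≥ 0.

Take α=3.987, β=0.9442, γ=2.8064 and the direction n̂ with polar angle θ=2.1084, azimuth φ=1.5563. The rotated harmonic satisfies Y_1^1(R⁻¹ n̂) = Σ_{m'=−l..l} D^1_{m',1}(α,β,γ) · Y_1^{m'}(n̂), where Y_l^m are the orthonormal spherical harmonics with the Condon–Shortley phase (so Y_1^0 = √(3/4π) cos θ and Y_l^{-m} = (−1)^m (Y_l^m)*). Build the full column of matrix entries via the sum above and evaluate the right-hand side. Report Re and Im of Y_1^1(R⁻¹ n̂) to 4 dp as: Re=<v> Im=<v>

Re=0.0745 Im=-0.1791

Need the full column D^1_{m',1} for m'=−1..1 at α=3.9870, β=0.9442, γ=2.8064.
cos(β/2)=0.890615, sin(β/2)=0.454758
d^1_{-1,1}: single k=2 term ⇒ +0.206804;  D = +0.078662+0.191260i
d^1_{0,1}: single k=1 term ⇒ +0.572776;  D = -0.540900-0.188415i
d^1_{1,1}: single k=0 term ⇒ +0.793196;  D = +0.692174-0.387369i
Y_1^{m'}(θ=2.1084,φ=1.5563) and Σ D·Y over m':
  (+0.0787+0.1913i)·(+0.0043-0.2967i)  (-0.5409-0.1884i)·(-0.2502+0.0000i)  (+0.6922-0.3874i)·(-0.0043-0.2967i)
Y_1^1(R⁻¹ n̂) = +0.074505-0.179097i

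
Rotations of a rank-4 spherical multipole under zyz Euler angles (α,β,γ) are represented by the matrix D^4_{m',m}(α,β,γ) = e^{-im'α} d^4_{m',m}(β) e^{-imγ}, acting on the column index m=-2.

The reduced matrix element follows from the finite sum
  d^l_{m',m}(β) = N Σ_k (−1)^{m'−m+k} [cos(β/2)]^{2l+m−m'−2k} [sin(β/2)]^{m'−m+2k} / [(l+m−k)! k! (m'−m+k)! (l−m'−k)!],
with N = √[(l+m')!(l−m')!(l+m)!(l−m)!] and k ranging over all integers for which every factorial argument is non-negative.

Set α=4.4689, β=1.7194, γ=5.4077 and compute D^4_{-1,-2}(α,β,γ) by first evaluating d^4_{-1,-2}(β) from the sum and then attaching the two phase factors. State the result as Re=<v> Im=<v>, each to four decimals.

First d^4_{-1,-2}(β=1.7194), then the phase factors e^{-i(-1)α} and e^{-i(-2)γ}:
Half-angle: c=0.652665, s=0.757647. N=√(6·120·2·720)=1018.233765
The bounds max(0,m−m')=0 and min(l+m,l−m')=2 give 3 terms
  k=0: (−1)^1·1018.2338/(240)·0.6527^7·0.7576^1 = -0.162156
  k=1: (−1)^2·1018.2338/(48)·0.6527^5·0.7576^3 = +1.092591
  k=2: (−1)^3·1018.2338/(72)·0.6527^3·0.7576^5 = -0.981566
d^4_{-1,-2}(1.7194) = -0.162156 +1.092591 -0.981566 = -0.051132
Attach z-rotation phases: D = e^{-i(-1)(4.4689)}·(-0.051132)·e^{-i(-2)(5.4077)} = +0.046611-0.021020i

Re=0.0466 Im=-0.0210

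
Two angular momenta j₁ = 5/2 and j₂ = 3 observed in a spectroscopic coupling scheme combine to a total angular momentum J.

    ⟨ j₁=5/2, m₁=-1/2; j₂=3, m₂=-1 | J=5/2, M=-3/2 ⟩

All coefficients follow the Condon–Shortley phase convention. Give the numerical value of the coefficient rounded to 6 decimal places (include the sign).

j₁+j₂−J=3  J+j₁−j₂=2  J−j₁+j₂=3  j₁+j₂+J+1=9
(j₁±m₁, j₂±m₂, J±M) = (2,3,2,4,1,4)
P² = 576/35
sum k=1..2:
  [1] −1/8 = -1/8
  [2] +1/12 = 1/12
S = -1/24
C² = P²·S² = 1/35 ; C = -0.169031

-0.169031  (= −√(1/35))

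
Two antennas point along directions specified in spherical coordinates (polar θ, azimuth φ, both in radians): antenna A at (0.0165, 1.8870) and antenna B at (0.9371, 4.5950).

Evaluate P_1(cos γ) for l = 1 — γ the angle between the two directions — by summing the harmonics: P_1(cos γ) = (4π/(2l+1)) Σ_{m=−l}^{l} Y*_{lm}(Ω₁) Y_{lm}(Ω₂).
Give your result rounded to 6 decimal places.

0.579981

Addition theorem: P_1(cos γ) = (4π/3) Σ_m Y*_{lm}(Ω₁) Y_{lm}(Ω₂), m = −1…1:
  term(m=-1) = -0.001440-0.000667i   from Y*(Ω₁)=-0.001773+0.005418i, Y(Ω₂)=-0.032608+0.276498i
  term(m=+0) = +0.141341+0.000000i   from Y*(Ω₁)=+0.488536-0.000000i, Y(Ω₂)=+0.289315+0.000000i
  term(m=+1) = -0.001440+0.000667i   from Y*(Ω₁)=+0.001773+0.005418i, Y(Ω₂)=+0.032608+0.276498i
Total Σ_m = +0.138460+0.000000i. Multiply by 4.188790: +0.579981+0.000000i. P_1(cos γ) = 0.579981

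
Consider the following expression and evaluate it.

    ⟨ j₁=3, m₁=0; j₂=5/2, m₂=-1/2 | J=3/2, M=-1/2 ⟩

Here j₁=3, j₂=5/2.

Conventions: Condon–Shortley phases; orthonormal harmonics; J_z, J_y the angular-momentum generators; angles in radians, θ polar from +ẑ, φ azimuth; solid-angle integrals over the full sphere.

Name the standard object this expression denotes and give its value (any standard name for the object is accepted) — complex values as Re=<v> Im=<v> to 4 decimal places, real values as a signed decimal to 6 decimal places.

This is a Clebsch–Gordan (vector-coupling) coefficient.
triangle: 4!·2!·1!/8! = 48/40320
(j±m)!: 3!·3!·2!·3!·1!·2! = 864
prefactor² = (2J+1)·Δ·N² = 144/35
  k=1: −1/(1!·3!·2!·1!·0!·0!) = -1/12
  k=2: +1/(2!·2!·1!·0!·1!·1!) = 1/4
Σ = 1/6  ⇒  CG² = 144/35·(1/6)² = 4/35
CG = +√(4/35) = +0.338062

Clebsch–Gordan coefficient, +√(4/35) ≈ +0.338062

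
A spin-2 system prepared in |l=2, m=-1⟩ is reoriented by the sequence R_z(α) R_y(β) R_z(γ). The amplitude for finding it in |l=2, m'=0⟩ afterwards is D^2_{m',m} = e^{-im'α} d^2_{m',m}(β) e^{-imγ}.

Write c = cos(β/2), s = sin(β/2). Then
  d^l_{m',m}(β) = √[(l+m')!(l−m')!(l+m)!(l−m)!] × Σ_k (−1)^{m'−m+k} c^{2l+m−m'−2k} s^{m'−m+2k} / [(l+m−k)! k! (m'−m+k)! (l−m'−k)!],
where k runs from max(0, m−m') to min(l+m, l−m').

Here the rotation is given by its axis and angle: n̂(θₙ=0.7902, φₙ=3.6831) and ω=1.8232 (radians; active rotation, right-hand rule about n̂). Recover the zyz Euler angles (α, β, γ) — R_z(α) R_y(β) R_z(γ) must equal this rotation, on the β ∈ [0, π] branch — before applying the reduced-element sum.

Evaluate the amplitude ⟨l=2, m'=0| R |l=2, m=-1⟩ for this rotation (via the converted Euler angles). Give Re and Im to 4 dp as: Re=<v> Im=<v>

Re=-0.0818 Im=0.4121

Axis–angle → zyz. n̂ = (sinθₙcosφₙ, sinθₙsinφₙ, cosθₙ) = (-0.608846, -0.366209, +0.703703), ω = 1.8232.
R = I cosω + sinω [n̂]ₓ + (1−cosω) n̂n̂ᵀ gives
  R = [+0.213535, -0.402760, -0.890049; +0.960052, -0.082132, +0.267495; -0.180838, -0.911613, +0.369133]
β = atan2(√(R₁₃²+R₂₃²), R₃₃) = 1.192720; α = atan2(R₂₃, R₁₃) mod 2π = 2.849640; γ = atan2(R₃₂, −R₃₁) mod 2π = 4.908218
First d^2_{0,-1}(β=1.1927), then the phase factors e^{-i(0)α} and e^{-i(-1)γ}:
c=cos(1.192720/2)=0.827385, s=sin(1.192720/2)=0.561635; N=√[2·2·1·6]=4.898979
The bounds max(0,m−m')=0 and min(l+m,l−m')=1 give 2 terms
  k=0: (−1)^1·4.8990/(2)·0.8274^3·0.5616^1 = -0.779207
  k=1: (−1)^2·4.8990/(2)·0.8274^1·0.5616^3 = +0.359042
d^2_{0,-1}(1.1927) = -0.779207 +0.359042 = -0.420165
Attach z-rotation phases: D = e^{-i(0)(2.8496)}·(-0.420165)·e^{-i(-1)(4.9082)} = -0.081756+0.412135i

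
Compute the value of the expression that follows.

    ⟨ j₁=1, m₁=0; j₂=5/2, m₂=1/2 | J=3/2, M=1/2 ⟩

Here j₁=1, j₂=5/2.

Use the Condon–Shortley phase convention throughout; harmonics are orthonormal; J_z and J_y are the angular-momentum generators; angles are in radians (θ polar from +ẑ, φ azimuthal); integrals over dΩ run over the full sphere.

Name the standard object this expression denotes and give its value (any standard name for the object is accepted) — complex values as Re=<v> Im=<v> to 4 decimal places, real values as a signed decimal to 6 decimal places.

This is a Clebsch–Gordan (vector-coupling) coefficient.
√[4·2!0!3!/6! · 1!1!3!2!2!1!] = √(8/5)
  +(−1)^1/∏(1,1,0,2,0,1)! = -1/2  (running -1/2)
⟨..|..⟩ = √(8/5)·(-1/2) = -0.632456

Clebsch–Gordan coefficient, −√(2/5) ≈ -0.632456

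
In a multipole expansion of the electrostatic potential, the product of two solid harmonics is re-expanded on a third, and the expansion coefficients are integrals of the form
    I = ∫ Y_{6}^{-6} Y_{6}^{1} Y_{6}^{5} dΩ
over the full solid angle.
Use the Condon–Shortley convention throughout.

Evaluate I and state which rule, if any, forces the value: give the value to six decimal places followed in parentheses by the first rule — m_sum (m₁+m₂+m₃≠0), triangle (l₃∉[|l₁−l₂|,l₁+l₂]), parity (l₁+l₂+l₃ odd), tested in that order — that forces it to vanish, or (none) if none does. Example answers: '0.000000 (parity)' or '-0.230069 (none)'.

Rules hold: Σm=0, L=18 even, 0≤6≤12.
N = 13·13·13 = 2197
Δ = 6!·6!·6!/19! = 1/325909584
Racah Σ t=0..6: t=0:+1/373248000 t=1:−1/1728000 t=2:+1/110592 t=3:−1/46656 t=4:+1/110592 t=5:−1/1728000 t=6:+1/373248000 = -7/1555200
⇒ 3j(6 6 6; 0 0 0)² = 400/46189, sgn -1
Racah Σ t=6..6: t=6:+1/62208000 = 1/62208000
⇒ 3j(6 6 6; -6 1 5)² = 77/8398, sgn -1
4πI² = N·(3j₀)²·(3jₘ)² = 18200/104329
I = +1·√(0.174448/4π) = 0.11782250
No selection rule forces the value: the integral is nonzero (none).

0.117823 (none)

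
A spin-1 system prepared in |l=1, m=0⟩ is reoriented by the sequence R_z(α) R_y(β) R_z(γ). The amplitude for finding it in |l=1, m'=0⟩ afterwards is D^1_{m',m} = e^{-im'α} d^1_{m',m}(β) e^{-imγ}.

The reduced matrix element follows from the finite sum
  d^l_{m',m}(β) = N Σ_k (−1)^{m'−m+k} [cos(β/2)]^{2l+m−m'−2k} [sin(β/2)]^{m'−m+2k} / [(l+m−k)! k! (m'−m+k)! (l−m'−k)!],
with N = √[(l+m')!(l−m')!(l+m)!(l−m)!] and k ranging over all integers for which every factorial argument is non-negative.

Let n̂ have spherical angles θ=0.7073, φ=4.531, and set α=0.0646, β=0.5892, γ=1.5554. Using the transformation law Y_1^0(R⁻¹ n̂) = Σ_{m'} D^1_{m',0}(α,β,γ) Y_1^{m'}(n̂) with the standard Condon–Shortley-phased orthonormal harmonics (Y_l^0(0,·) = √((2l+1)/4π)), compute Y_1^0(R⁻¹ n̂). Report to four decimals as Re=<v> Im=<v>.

Need the full column D^1_{m',0} for m'=−1..1 at α=0.0646, β=0.5892, γ=1.5554.
cos(β/2)=0.956918, sin(β/2)=0.290357
d^1_{-1,0}: single k=1 term ⇒ +0.392936;  D = +0.392117+0.025366i
d^1_{0,0}: k∈[0..1] ⇒ +0.915693 -0.084307 = +0.831386;  D = +0.831386+0.000000i
d^1_{1,0}: single k=0 term ⇒ -0.392936;  D = -0.392117+0.025366i
Y_1^{m'}(θ=0.7073,φ=4.531) and Σ D·Y over m':
  (+0.3921+0.0254i)·(-0.0405+0.2208i)  (+0.8314+0.0000i)·(+0.3714+0.0000i)  (-0.3921+0.0254i)·(+0.0405+0.2208i)
Y_1^0(R⁻¹ n̂) = +0.265811+0.000000i

Re=0.2658 Im=0.0000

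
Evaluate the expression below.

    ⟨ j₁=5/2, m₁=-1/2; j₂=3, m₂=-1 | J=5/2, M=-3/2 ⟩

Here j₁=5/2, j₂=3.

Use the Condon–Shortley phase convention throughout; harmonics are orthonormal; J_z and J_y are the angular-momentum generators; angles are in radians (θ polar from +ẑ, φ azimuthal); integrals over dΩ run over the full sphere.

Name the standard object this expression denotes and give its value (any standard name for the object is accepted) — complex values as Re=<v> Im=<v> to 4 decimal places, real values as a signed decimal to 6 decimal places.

Clebsch–Gordan coefficient, −√(1/35) ≈ -0.169031

This is a Clebsch–Gordan (vector-coupling) coefficient.
j₁+j₂−J=3  J+j₁−j₂=2  J−j₁+j₂=3  j₁+j₂+J+1=9
(j₁±m₁, j₂±m₂, J±M) = (2,3,2,4,1,4)
P² = 576/35
sum k=1..2:
  [1] −1/8 = -1/8
  [2] +1/12 = 1/12
S = -1/24
C² = P²·S² = 1/35 ; C = -0.169031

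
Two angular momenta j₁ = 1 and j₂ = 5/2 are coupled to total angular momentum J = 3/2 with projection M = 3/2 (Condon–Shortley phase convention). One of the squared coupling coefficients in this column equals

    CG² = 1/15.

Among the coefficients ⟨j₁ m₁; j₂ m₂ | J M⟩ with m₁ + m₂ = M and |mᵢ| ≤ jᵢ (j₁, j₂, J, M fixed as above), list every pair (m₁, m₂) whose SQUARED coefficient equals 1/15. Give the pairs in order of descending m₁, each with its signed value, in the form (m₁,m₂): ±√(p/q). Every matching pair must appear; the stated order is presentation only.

Admissible pairs with m₁+m₂ = M = 3/2: (-1,5/2), (0,3/2), (1,1/2)
  (m₁,m₂)=(1,1/2): CG² = 1/15, CG = +√(1/15)   ← matches the target
  (m₁,m₂)=(0,3/2): CG² = 4/15, CG = −√(4/15)
  (m₁,m₂)=(-1,5/2): CG² = 2/3, CG = +√(2/3)
Pairs with CG² = 1/15: (1,1/2): +√(1/15)

(1,1/2): +√(1/15)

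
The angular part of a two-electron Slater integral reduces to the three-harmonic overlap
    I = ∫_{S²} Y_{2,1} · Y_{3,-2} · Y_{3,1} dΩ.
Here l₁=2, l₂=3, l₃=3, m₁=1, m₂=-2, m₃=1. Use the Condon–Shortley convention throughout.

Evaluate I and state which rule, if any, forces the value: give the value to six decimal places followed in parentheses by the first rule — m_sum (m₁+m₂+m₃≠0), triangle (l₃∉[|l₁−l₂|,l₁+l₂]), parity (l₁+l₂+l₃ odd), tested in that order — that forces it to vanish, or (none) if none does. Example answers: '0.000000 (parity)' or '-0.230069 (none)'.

Checks pass: Σm=0; 8 even; l₃=3∈[1,5].
(2·2+1)(2·3+1)(2·3+1) = 245
Δ: 2! 2! 4! / 9! → 1/3780
sum: t=0:+1/24 t=1:−1/4 t=2:+1/24 = -1/6
3j²(2 3 3; 0 0 0) = Δ·Π!·Σ² = 4/105  (sign +1)
sum: t=0:+1/12 t=1:−1/48 = 1/16
3j²(2 3 3; 1 -2 1) = Δ·Π!·Σ² = 1/28  (sign +1)
combine: 4πI² = 245·4/105·1/28 = 1/3
take √, sign +1: I = 0.16286750
No selection rule forces the value: the integral is nonzero (none).

0.162868 (none)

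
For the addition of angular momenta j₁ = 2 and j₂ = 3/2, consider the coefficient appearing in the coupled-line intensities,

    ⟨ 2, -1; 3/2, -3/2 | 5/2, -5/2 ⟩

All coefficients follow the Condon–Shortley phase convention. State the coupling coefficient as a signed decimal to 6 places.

+√(3/7) ≈ +0.654654

√[6·1!3!2!/7! · 1!3!0!3!0!5!] = √(432/7)
  +(−1)^0/∏(0,1,3,0,0,2)! = 1/12  (running 1/12)
⟨..|..⟩ = √(432/7)·(1/12) = +0.654654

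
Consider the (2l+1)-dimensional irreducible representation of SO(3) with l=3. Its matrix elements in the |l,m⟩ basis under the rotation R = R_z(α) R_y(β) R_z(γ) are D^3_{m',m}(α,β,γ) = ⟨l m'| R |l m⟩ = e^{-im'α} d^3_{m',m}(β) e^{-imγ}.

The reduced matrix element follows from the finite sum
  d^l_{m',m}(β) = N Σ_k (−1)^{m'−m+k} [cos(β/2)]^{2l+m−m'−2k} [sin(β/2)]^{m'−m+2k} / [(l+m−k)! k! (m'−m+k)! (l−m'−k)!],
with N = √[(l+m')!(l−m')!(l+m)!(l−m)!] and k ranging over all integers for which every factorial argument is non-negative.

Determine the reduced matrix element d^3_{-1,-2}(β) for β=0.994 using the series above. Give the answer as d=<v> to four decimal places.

d^3_{-1,-2}(β=0.9940) via the finite sum:
With c≡cos(β/2)=0.879017 and s≡sin(β/2)=0.476791, N=[2·24·1·120]^{1/2}=75.894664
k: max(0,(-2)−(-1))=0 … min(3+(-2),3−(-1))=1
  k=0: (−1)^1·75.8947/(24)·0.8790^5·0.4768^1 = -0.791250
  k=1: (−1)^2·75.8947/(12)·0.8790^3·0.4768^3 = +0.465591
d^3_{-1,-2}(0.9940) = -0.791250 +0.465591 = -0.325659

d=-0.3257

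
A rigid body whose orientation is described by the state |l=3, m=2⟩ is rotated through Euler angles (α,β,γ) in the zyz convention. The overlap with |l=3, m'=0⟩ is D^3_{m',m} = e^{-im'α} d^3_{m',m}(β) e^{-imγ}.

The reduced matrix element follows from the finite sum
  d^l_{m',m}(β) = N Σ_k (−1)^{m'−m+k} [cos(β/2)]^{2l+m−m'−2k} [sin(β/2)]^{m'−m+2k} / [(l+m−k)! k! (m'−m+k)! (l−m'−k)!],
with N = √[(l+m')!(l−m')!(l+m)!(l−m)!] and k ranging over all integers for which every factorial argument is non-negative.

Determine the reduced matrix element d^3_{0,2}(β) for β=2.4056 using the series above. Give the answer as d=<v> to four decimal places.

d=-0.4574

d^3_{0,2}(β=2.4056) via the finite sum:
With c≡cos(β/2)=0.359747 and s≡sin(β/2)=0.933050, N=[6·6·120·1]^{1/2}=65.726707
The bounds max(0,m−m')=2 and min(l+m,l−m')=3 give 2 terms
  k=2: (−1)^0·65.7267/(12)·0.3597^4·0.9331^2 = +0.079865
  k=3: (−1)^1·65.7267/(12)·0.3597^2·0.9331^4 = -0.537247
d^3_{0,2}(2.4056) = +0.079865 -0.537247 = -0.457382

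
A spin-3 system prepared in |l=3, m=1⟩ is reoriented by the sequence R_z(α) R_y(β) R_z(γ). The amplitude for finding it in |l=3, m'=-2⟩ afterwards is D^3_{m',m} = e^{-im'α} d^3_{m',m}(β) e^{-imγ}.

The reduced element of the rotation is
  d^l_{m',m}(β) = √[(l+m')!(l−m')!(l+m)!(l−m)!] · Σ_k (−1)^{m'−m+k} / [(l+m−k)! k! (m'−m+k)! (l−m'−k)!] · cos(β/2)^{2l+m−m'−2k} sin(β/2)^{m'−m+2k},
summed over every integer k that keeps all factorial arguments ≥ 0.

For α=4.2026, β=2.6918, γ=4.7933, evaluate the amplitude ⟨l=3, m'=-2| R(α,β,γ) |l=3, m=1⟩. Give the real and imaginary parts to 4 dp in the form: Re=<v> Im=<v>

First d^3_{-2,1}(β=2.6918), then the phase factors e^{-i(-2)α} and e^{-i(1)γ}:
c=cos(2.691800/2)=0.223005, s=sin(2.691800/2)=0.974817; N=√[1·120·24·2]=75.894664
k∈{3,4} keeps every argument non-negative
  k=3: (−1)^0·75.8947/(12)·0.2230^3·0.9748^3 = +0.064975
  k=4: (−1)^1·75.8947/(24)·0.2230^1·0.9748^5 = -0.620771
d^3_{-2,1}(2.6918) = +0.064975 -0.620771 = -0.555796
D = (-0.523726+0.851887i)·(-0.555796)·(+0.080823+0.996728i) = +0.495453+0.251865i

Re=0.4955 Im=0.2519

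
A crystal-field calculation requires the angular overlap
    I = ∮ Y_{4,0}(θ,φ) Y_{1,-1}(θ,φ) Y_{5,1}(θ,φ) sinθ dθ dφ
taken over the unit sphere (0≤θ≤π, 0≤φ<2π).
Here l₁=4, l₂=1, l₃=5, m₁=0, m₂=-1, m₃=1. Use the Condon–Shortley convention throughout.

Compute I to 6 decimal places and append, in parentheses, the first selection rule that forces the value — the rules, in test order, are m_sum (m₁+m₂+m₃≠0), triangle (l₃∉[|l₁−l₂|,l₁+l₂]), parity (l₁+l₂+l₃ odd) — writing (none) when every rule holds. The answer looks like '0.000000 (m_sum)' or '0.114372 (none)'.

-0.190188 (none)

Rules hold: Σm=0, L=10 even, 3≤5≤5.
N = 9·3·11 = 297
Δ = 0!·8!·2!/11! = 1/495
Racah Σ t=0..0: t=0:+1/576 = 1/576
⇒ 3j(4 1 5; 0 0 0)² = 5/99, sgn -1
Racah Σ t=0..0: t=0:+1/1152 = 1/1152
⇒ 3j(4 1 5; 0 -1 1)² = 1/33, sgn +1
4πI² = N·(3j₀)²·(3jₘ)² = 5/11
I = -1·√(0.454545/4π) = -0.19018827
No selection rule forces the value: the integral is nonzero (none).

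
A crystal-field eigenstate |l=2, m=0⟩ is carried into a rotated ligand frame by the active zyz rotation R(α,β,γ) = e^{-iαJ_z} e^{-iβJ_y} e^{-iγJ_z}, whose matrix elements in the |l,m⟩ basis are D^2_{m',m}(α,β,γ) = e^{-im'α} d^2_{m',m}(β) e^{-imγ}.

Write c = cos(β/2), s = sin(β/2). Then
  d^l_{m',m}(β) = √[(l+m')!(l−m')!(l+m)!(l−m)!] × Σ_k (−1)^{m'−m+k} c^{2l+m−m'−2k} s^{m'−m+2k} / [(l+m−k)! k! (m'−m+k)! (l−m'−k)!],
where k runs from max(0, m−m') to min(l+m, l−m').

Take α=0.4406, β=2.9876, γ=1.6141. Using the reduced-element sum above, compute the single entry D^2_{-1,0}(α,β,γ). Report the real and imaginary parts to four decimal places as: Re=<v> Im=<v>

Re=-0.1679 Im=-0.0792

First d^2_{-1,0}(β=2.9876), then the phase factors e^{-i(-1)α} and e^{-i(0)γ}:
Half-angle: c=0.076920, s=0.997037. N=√(1·6·2·2)=4.898979
The bounds max(0,m−m')=1 and min(l+m,l−m')=2 give 2 terms
  k=1: (−1)^0·4.8990/(2)·0.0769^3·0.9970^1 = +0.001111
  k=2: (−1)^1·4.8990/(2)·0.0769^1·0.9970^3 = -0.186746
d^2_{-1,0}(2.9876) = +0.001111 -0.186746 = -0.185634
Phases: e^{-i·(-1)·0.4406}=+0.904496+0.426482i, e^{-i·(0)·1.6141}=+1.000000+0.000000i ⇒ D=-0.167905-0.079170i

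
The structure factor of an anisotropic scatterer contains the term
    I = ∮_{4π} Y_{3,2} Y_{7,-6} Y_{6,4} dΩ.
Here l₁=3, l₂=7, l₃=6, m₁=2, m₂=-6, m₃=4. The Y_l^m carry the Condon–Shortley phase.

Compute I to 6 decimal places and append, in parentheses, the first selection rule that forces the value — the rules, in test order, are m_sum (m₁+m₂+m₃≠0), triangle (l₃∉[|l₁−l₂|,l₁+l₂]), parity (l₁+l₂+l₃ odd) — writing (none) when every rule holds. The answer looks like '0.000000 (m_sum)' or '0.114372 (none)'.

m-sum 0 ✓  L=16 even ✓  4≤6≤10 ✓
Π(2lᵢ+1) = 7×15×13 = 1365
triangle coeff Δ(3,7,6) = 1/2042040
Σ_t [1,3]: t=1:−1/207360 t=2:+1/57600 t=3:−1/207360 = 1/129600
(3j)²=168/12155 [(3 7 6; 0 0 0)], sign=+1
Σ_t [0,1]: t=0:+1/8709120 t=1:−1/43545600 = 1/10886400
(3j)²=8/357 [(3 7 6; 2 -6 4)], sign=+1
⇒ 4πI² = 1344/3179
I = (+1)√(1344/3179/(4π)) = 0.18342116
No selection rule forces the value: the integral is nonzero (none).

0.183421 (none)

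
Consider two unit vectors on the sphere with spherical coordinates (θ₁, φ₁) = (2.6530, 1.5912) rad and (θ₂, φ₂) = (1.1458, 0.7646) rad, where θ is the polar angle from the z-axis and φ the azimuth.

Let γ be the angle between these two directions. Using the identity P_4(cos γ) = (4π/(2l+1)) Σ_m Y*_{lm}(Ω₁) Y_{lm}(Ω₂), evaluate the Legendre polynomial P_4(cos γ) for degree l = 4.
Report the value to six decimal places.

0.354372

Expand P_4 via completeness: Σ_{m} conj(Y_{4,m}) at Ω₁ times Y_{4,m} at Ω₂ —
  m=-4: Y*=0.02141 + 0.00175j  Y=-0.30380 - 0.02533j  product -0.00646 - 0.00107j
  m=-3: Y*=-0.00699 + 0.11408j  Y=-0.25820 - 0.29261j  product 0.03519 - 0.02741j
  m=-2: Y*=-0.32827 - 0.01340j  Y=0.00219 - 0.05272j  product -0.00143 + 0.01728j
  m=-1: Y*=0.00983 - 0.48181j  Y=-0.23212 + 0.22266j  product 0.10500 + 0.11403j
  m=+0: Y*=0.09374 + 0.00000j  Y=-0.11516 + 0.00000j  product -0.01079 + 0.00000j
  m=+1: Y*=-0.00983 - 0.48181j  Y=0.23212 + 0.22266j  product 0.10500 - 0.11403j
  m=+2: Y*=-0.32827 + 0.01340j  Y=0.00219 + 0.05272j  product -0.00143 - 0.01728j
  m=+3: Y*=0.00699 + 0.11408j  Y=0.25820 - 0.29261j  product 0.03519 + 0.02741j
  m=+4: Y*=0.02141 - 0.00175j  Y=-0.30380 + 0.02533j  product -0.00646 + 0.00107j
Σ over m = 0.25380 + 0.00000j; ×(4π/9) → 0.35437 + 0.00000j. Real part: 0.354372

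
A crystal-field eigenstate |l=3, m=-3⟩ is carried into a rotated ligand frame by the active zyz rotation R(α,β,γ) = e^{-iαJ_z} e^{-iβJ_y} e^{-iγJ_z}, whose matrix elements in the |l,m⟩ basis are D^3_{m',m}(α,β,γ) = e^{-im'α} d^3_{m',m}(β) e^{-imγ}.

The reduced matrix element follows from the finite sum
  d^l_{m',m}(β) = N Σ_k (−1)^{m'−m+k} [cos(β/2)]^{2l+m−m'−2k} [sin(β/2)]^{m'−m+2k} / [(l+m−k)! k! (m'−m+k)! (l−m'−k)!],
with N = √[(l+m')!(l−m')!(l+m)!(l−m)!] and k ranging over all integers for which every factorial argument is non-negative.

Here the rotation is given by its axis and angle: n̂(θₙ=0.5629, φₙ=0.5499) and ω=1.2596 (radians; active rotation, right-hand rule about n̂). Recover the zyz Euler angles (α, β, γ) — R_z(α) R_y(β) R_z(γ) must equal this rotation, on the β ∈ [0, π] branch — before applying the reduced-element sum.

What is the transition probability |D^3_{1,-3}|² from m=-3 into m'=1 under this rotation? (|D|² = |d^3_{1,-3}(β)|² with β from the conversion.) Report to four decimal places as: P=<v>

P=0.0012

Axis–angle → zyz. n̂ = (sinθₙcosφₙ, sinθₙsinφₙ, cosθₙ) = (+0.454970, +0.278882, +0.845711), ω = 1.2596.
R = I cosω + sinω [n̂]ₓ + (1−cosω) n̂n̂ᵀ gives
  R = [+0.449813, -0.717058, +0.532443; +0.893121, +0.360158, -0.269481; +0.001470, +0.596752, +0.802424]
β = atan2(√(R₁₃²+R₂₃²), R₃₃) = 0.639450; α = atan2(R₂₃, R₁₃) mod 2π = 5.814652; γ = atan2(R₃₂, −R₃₁) mod 2π = 1.573259
D^3_{1,-3}(5.8147,0.6395,1.5733) = e^{-i·1·5.8147}·d^3_{1,-3}(0.6395)·e^{-i·-3·1.5733}. Compute d first:
c=cos(0.639450/2)=0.949322, s=sin(0.639450/2)=0.314306; N=√[24·2·1·720]=185.903201
The bounds max(0,m−m')=0 and min(l+m,l−m')=0 give 1 term
  k=0: (−1)^4·185.9032/(48)·0.9493^2·0.3143^4 = +0.034063
d^3_{1,-3}(0.6395) = +0.034063
|D^3_{1,-3}|² = |d^3_{1,-3}(β)|² = (+0.034063)² = 0.001160 (the z-rotation phases have unit modulus)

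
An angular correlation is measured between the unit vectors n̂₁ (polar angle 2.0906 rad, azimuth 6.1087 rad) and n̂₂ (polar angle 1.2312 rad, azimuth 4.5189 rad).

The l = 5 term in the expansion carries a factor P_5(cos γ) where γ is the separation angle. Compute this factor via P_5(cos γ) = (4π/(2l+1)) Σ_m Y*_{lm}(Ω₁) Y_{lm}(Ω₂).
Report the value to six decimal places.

Expand P_5 via completeness: Σ_{m} conj(Y_{5,m}) at Ω₁ times Y_{5,m} at Ω₂ —
  m=-5: Y*=0.14697 - 0.17506j  Y=-0.28482 + 0.19626j  product -0.00750 + 0.07871j
  m=-4: Y*=-0.31694 + 0.26584j  Y=0.27635 + 0.27010j  product -0.15939 - 0.01214j
  m=-3: Y*=0.23908 - 0.13799j  Y=-0.00022 + 0.00033j  product -0.00001 + 0.00011j
  m=-2: Y*=0.15484 - 0.05634j  Y=0.31007 + 0.12636j  product 0.05513 + 0.00210j
  m=-1: Y*=-0.32188 + 0.05674j  Y=0.01712 - 0.08739j  product -0.00055 + 0.02910j
  m=+0: Y*=-0.09088 + 0.00000j  Y=0.31199 + 0.00000j  product -0.02835 + 0.00000j
  m=+1: Y*=0.32188 + 0.05674j  Y=-0.01712 - 0.08739j  product -0.00055 - 0.02910j
  m=+2: Y*=0.15484 + 0.05634j  Y=0.31007 - 0.12636j  product 0.05513 - 0.00210j
  m=+3: Y*=-0.23908 - 0.13799j  Y=0.00022 + 0.00033j  product -0.00001 - 0.00011j
  m=+4: Y*=-0.31694 - 0.26584j  Y=0.27635 - 0.27010j  product -0.15939 + 0.01214j
  m=+5: Y*=-0.14697 - 0.17506j  Y=0.28482 + 0.19626j  product -0.00750 - 0.07871j
Accumulated sum -0.25300 + 0.00000j; after 4π/(2l+1) scaling, -0.28903 + 0.00000j ⇒ P_5 = -0.289028

-0.289028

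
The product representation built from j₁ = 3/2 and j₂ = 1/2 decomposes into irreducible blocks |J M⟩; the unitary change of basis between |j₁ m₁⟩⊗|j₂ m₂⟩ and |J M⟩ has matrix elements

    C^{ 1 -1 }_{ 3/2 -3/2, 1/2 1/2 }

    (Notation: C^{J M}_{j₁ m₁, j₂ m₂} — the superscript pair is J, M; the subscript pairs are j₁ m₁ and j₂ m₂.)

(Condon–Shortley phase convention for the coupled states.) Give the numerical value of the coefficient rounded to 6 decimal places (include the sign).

-0.866025  (= −√(3/4))

triangle: 1!*2!*0!/4! = 2/24
(j±m)!: 0!*3!*1!*0!*0!*2! = 12
prefactor² = (2J+1)*Δ*N² = 3
  k=1: −1/(1!*0!*2!*0!*0!*0!) = -1/2
Σ = -1/2  ⇒  CG² = 3*(-1/2)² = 3/4
CG = −√(3/4) = -0.866025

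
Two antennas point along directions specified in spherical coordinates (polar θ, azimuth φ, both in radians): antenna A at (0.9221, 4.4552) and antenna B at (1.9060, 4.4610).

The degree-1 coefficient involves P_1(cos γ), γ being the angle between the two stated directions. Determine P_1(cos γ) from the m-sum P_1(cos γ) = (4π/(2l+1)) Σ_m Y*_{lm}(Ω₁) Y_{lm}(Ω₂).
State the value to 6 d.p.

Addition theorem: P_1(cos γ) = (4π/3) Σ_m Y*_{lm}(Ω₁) Y_{lm}(Ω₂), m = −1…1:
  m=-1: Y*=(-0.070030, -0.266259)  Y=(-0.081158, 0.316010)  product (0.089824, -0.000521)
  m=+0: Y*=(0.295188, -0.000000)  Y=(-0.160731, 0.000000)  product (-0.047446, 0.000000)
  m=+1: Y*=(0.070030, -0.266259)  Y=(0.081158, 0.316010)  product (0.089824, 0.000521)
Σ over m = (0.132202, 0.000000); ×(4π/3) → (0.553767, 0.000000). Real part: 0.553767

0.553767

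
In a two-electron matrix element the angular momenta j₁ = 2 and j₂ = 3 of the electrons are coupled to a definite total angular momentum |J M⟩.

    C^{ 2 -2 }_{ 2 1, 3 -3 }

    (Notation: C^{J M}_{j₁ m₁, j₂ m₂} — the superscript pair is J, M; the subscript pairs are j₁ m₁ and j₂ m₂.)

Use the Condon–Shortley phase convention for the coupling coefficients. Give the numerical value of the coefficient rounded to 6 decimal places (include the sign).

triangle: 3!*1!*3!/8! = 36/40320
(j±m)!: 3!*1!*0!*6!*0!*4! = 103680
prefactor² = (2J+1)*Δ*N² = 3240/7
  k=0: +1/(0!*3!*1!*0!*0!*3!) = 1/36
Σ = 1/36  ⇒  CG² = 3240/7*(1/36)² = 5/14
CG = +√(5/14) = +0.597614

+0.597614  (= +√(5/14))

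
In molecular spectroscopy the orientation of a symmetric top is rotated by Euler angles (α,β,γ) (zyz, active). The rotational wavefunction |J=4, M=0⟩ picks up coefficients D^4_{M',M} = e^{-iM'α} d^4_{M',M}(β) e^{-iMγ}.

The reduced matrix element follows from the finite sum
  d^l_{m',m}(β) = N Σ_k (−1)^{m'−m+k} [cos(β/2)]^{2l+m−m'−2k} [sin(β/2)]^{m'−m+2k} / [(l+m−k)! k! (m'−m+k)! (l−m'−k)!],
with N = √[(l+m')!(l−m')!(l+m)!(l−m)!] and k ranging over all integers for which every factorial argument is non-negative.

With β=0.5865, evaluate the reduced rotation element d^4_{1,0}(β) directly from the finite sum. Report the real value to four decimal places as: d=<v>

d^4_{1,0}(β=0.5865) via the finite sum:
With c≡cos(β/2)=0.957309 and s≡sin(β/2)=0.289065, N=[120·6·24·24]^{1/2}=643.987578
The bounds max(0,m−m')=0 and min(l+m,l−m')=3 give 4 terms
  k=0: (−1)^1·643.9876/(144)·0.9573^7·0.2891^1 = -0.952526
  k=1: (−1)^2·643.9876/(24)·0.9573^5·0.2891^3 = +0.521092
  k=2: (−1)^3·643.9876/(24)·0.9573^3·0.2891^5 = -0.047512
  k=3: (−1)^4·643.9876/(144)·0.9573^1·0.2891^7 = +0.000722
d^4_{1,0}(0.5865) = -0.952526 +0.521092 -0.047512 +0.000722 = -0.478224

d=-0.4782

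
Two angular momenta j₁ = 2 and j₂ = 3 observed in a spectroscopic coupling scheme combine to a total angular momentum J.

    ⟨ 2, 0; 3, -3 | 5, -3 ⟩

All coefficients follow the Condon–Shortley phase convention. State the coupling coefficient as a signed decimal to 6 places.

√[11·0!4!6!/11! · 2!2!0!6!2!8!] = √(1105920)
  +(−1)^0/∏(0,0,2,0,2,6)! = 1/2880  (running 1/2880)
⟨..|..⟩ = √(1105920)·(1/2880) = +0.365148

+0.365148  (= +√(2/15))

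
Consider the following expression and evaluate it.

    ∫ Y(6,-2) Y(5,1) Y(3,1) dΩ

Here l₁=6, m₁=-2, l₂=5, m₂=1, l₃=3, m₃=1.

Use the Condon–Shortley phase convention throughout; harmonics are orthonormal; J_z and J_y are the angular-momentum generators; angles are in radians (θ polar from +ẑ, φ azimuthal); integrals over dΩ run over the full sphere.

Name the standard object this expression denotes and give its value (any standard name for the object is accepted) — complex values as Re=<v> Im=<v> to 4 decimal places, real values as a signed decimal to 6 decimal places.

This is a Gaunt coefficient — the integral of a triple product of spherical harmonics over the sphere.
m-sum 0 ✓  L=14 even ✓  1≤3≤11 ✓
Π(2lᵢ+1) = 13×11×7 = 1001
triangle coeff Δ(6,5,3) = 1/675675
Σ_t [3,5]: t=3:−1/8640 t=4:+1/2304 t=5:−1/8640 = 7/34560
(3j)²=7/429 [(6 5 3; 0 0 0)], sign=-1
Σ_t [4,6]: t=4:+1/27648 t=5:−1/4320 t=6:+1/11520 = -1/9216
(3j)²=2/143 [(6 5 3; -2 1 1)], sign=-1
⇒ 4πI² = 98/429
I = (+1)√(98/429/(4π)) = 0.13482780

Gaunt coefficient, +0.134828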